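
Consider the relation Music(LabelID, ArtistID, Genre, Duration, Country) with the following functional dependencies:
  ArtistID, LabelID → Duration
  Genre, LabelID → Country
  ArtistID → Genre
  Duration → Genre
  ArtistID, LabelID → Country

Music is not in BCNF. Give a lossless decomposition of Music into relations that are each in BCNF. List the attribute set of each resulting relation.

Candidate key of the original relation: {ArtistID, LabelID}.
Within {ArtistID, Country, Duration, Genre, LabelID}: {Genre, LabelID}⁺ ∩ {ArtistID, Country, Duration, Genre, LabelID} = {Country, Genre, LabelID}, not the whole set, so Genre, LabelID → Country violates BCNF; decompose into {Country, Genre, LabelID} and {ArtistID, Duration, Genre, LabelID}.
{Country, Genre, LabelID}: every determinant is a superkey — BCNF.
Within {ArtistID, Duration, Genre, LabelID}: {ArtistID}⁺ ∩ {ArtistID, Duration, Genre, LabelID} = {ArtistID, Genre}, not the whole set, so ArtistID → Genre violates BCNF; decompose into {ArtistID, Genre} and {ArtistID, Duration, LabelID}.
{ArtistID, Genre}: every determinant is a superkey — BCNF.
{ArtistID, Duration, LabelID}: every determinant is a superkey — BCNF.

{ArtistID, Duration, LabelID}; {ArtistID, Genre}; {Country, Genre, LabelID}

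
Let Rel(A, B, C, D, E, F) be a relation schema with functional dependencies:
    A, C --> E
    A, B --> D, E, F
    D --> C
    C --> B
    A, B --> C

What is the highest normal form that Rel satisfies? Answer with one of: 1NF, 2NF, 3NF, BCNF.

3NF

Candidate keys: {A, B}, {A, C}, {A, D}. Prime attributes: {A, B, C, D}.
D --> C: {D}⁺ = {B, C, D}, which is not all of the attributes, so the left side is not a superkey — BCNF is violated.
Since {C} ⊆ prime attributes and every other non-superkey FD also has a prime right side, the schema is in 3NF.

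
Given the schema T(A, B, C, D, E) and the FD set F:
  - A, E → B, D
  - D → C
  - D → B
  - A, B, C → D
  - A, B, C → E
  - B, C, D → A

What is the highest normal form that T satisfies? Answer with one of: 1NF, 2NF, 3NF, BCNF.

BCNF

Candidate keys: {A, B, C}, {A, E}, {D}. Prime attributes: {A, B, C, D, E}.
Each dependency's left side is a superkey — BCNF holds.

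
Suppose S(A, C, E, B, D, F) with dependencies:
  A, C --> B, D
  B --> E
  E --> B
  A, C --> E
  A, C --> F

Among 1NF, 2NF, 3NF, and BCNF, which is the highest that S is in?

Candidate key: {A, C}. Prime attributes: {A, C}.
B --> E breaks BCNF: {B}⁺ = {B, E}, so {B} is not a superkey.
B --> E has non-prime {E} on the right and a non-superkey on the left, so 3NF fails.
Checking every proper subset of each key, none determines a non-prime attribute — 2NF is satisfied.

2NF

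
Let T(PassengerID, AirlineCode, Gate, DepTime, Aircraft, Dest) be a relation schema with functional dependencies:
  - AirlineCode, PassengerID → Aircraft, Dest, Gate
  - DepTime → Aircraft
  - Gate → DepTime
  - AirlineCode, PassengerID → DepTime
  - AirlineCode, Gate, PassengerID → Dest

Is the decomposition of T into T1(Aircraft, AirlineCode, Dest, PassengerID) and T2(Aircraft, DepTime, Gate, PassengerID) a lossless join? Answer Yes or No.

The shared attributes are {Aircraft, PassengerID} and {Aircraft, PassengerID}⁺ = {Aircraft, PassengerID}.
Neither T1 nor T2 is contained in that closure, so the decomposition is lossy.

No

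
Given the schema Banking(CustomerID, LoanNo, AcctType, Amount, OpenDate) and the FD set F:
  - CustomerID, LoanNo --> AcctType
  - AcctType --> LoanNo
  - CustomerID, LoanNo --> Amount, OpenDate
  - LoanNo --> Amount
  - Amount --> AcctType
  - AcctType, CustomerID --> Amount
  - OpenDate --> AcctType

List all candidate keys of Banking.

{CustomerID} never appears on the right of any FD, so every key must include it.
{AcctType, CustomerID}⁺ = {AcctType, Amount, CustomerID, LoanNo, OpenDate}, which is every attribute, so {AcctType, CustomerID} is a candidate key.
{Amount, CustomerID}⁺ = {AcctType, Amount, CustomerID, LoanNo, OpenDate}, which is every attribute, so {Amount, CustomerID} is a candidate key.
{CustomerID, LoanNo}⁺ = {AcctType, Amount, CustomerID, LoanNo, OpenDate}, which is every attribute, so {CustomerID, LoanNo} is a candidate key.
{CustomerID, OpenDate}⁺ = {AcctType, Amount, CustomerID, LoanNo, OpenDate}, which is every attribute, so {CustomerID, OpenDate} is a candidate key.
These are minimal and exhaustive — every other superkey contains one of them.

{AcctType, CustomerID}, {Amount, CustomerID}, {CustomerID, LoanNo}, {CustomerID, OpenDate}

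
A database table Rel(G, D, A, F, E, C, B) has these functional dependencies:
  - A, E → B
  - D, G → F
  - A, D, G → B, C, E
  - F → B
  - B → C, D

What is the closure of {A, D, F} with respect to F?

{A, B, C, D, F}

Start with {A, D, F}.
F → B applies; add {B} → now {A, B, D, F}.
B → C, D applies; add {C} → now {A, B, C, D, F}.
No further FD applies.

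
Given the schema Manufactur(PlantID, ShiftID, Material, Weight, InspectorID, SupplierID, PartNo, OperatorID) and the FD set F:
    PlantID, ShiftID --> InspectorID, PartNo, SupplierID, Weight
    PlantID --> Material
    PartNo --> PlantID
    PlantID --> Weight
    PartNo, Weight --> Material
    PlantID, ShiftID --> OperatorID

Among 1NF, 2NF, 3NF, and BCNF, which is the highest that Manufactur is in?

Candidate keys: {PartNo, ShiftID}, {PlantID, ShiftID}. Prime attributes: {PartNo, PlantID, ShiftID}.
PlantID --> Material: {PlantID}⁺ = {Material, PlantID, Weight}, which is not all of the attributes, so the left side is not a superkey — BCNF is violated.
PlantID --> Material determines the non-prime attribute {Material} from a non-superkey — 3NF is violated.
The proper key subset {PartNo} of {PartNo, ShiftID} determines non-prime {Material, Weight}, so the relation is not even in 2NF.

1NF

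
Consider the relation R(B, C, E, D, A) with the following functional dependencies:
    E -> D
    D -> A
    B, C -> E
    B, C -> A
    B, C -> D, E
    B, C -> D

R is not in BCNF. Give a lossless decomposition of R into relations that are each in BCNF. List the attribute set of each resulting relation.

Candidate key of the original relation: {B, C}.
Within {A, B, C, D, E}: {E}⁺ ∩ {A, B, C, D, E} = {A, D, E}, not the whole set, so E -> A, D violates BCNF; decompose into {A, D, E} and {B, C, E}.
Within {A, D, E}: {D}⁺ ∩ {A, D, E} = {A, D}, not the whole set, so D -> A violates BCNF; decompose into {A, D} and {D, E}.
{A, D}: every determinant is a superkey — BCNF.
{D, E}: every determinant is a superkey — BCNF.
{B, C, E}: every determinant is a superkey — BCNF.

{A, D}; {B, C, E}; {D, E}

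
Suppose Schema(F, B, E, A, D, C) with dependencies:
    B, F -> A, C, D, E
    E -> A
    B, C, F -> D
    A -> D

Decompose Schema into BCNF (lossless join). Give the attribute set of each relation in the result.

{A, D}; {A, E}; {B, C, E, F}

Candidate key of the original relation: {B, F}.
Within {A, B, C, D, E, F}: {E}⁺ ∩ {A, B, C, D, E, F} = {A, D, E}, not the whole set, so E -> A, D violates BCNF; decompose into {A, D, E} and {B, C, E, F}.
Within {A, D, E}: {A}⁺ ∩ {A, D, E} = {A, D}, not the whole set, so A -> D violates BCNF; decompose into {A, D} and {A, E}.
{A, D}: every determinant is a superkey — BCNF.
{A, E}: every determinant is a superkey — BCNF.
{B, C, E, F}: every determinant is a superkey — BCNF.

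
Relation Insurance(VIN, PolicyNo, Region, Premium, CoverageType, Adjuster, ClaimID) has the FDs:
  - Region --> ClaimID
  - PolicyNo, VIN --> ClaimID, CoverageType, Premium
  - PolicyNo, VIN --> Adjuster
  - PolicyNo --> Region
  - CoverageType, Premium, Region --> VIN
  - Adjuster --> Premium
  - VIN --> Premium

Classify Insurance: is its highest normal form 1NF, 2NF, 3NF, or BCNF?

1NF

Candidate keys: {Adjuster, CoverageType, PolicyNo}, {CoverageType, PolicyNo, Premium}, {PolicyNo, VIN}. Prime attributes: {Adjuster, CoverageType, PolicyNo, Premium, VIN}.
Region --> ClaimID: {Region}⁺ = {ClaimID, Region}, which is not all of the attributes, so the left side is not a superkey — BCNF is violated.
Region --> ClaimID has non-prime {ClaimID} on the right and a non-superkey on the left, so 3NF fails.
{PolicyNo} is a proper subset of the key {PolicyNo, VIN}, and {PolicyNo}⁺ contains the non-prime attributes {ClaimID, Region} — a partial dependency, so 2NF is violated.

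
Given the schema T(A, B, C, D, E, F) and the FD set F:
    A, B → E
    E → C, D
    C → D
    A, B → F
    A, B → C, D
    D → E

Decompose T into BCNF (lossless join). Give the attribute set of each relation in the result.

{A, B, E, F}; {C, D, E}

Candidate key of the original relation: {A, B}.
Within {A, B, C, D, E, F}: {E}⁺ ∩ {A, B, C, D, E, F} = {C, D, E}, not the whole set, so E → C, D violates BCNF; decompose into {C, D, E} and {A, B, E, F}.
{C, D, E} is in BCNF.
{A, B, E, F} is in BCNF.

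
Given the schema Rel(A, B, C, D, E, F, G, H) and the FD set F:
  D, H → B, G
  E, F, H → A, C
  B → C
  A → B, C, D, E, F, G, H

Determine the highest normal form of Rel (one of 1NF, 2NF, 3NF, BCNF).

2NF

Candidate keys: {A}, {E, F, H}. Prime attributes: {A, E, F, H}.
D, H → B, G breaks BCNF: {D, H}⁺ = {B, C, D, G, H}, so {D, H} is not a superkey.
Because {B, G} are non-prime and the left side of D, H → B, G is not a superkey, the relation is not in 3NF.
No non-prime attribute depends on a proper subset of any candidate key, so 2NF holds.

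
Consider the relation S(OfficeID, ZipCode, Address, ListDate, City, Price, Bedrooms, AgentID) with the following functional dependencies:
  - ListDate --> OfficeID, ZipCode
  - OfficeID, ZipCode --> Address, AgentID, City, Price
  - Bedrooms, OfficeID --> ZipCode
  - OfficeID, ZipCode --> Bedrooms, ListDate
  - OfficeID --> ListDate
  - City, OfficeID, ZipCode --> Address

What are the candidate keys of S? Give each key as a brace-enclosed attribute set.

{ListDate}, {OfficeID}

Closure of {ListDate} is {Address, AgentID, Bedrooms, City, ListDate, OfficeID, Price, ZipCode}, the whole schema; {ListDate} is a candidate key.
Closure of {OfficeID} is {Address, AgentID, Bedrooms, City, ListDate, OfficeID, Price, ZipCode}, the whole schema; {OfficeID} is a candidate key.
Any other superkey properly contains one of these, so there are no further candidate keys.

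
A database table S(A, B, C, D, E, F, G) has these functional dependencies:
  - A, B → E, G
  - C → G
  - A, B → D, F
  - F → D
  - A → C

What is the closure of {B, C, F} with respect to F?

Start with {B, C, F}.
C → G applies; add {G} → now {B, C, F, G}.
F → D applies; add {D} → now {B, C, D, F, G}.
No further FD applies.

{B, C, D, F, G}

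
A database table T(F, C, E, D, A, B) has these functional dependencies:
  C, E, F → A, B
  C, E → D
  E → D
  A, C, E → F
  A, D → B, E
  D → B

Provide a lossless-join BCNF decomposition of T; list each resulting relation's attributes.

{A, C, E, F}; {B, D}; {D, E}

Candidate keys of the original relation: {A, C, D}, {A, C, E}, {C, E, F}.
{A, B, C, D, E, F}: {C, E} determines {B, C, D, E} here but is not a superkey — split on C, E → B, D, giving {B, C, D, E} and {A, C, E, F}.
{B, C, D, E}: {E} determines {B, D, E} here but is not a superkey — split on E → B, D, giving {B, D, E} and {C, E}.
{B, D, E}: {D} determines {B, D} here but is not a superkey — split on D → B, giving {B, D} and {D, E}.
{B, D}: every determinant is a superkey — BCNF.
{D, E}: every determinant is a superkey — BCNF.
{C, E}: every determinant is a superkey — BCNF.
{A, C, E, F}: every determinant is a superkey — BCNF.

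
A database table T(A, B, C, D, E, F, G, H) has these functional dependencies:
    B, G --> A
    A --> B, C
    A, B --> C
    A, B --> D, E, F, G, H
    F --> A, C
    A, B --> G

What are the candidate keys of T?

{A}, {B, G}, {F}

{A}⁺ = {A, B, C, D, E, F, G, H} — all of the relation — so {A} is a candidate key.
{F}⁺ = {A, B, C, D, E, F, G, H} — all of the relation — so {F} is a candidate key.
{B, G}⁺ = {A, B, C, D, E, F, G, H} — all of the relation — so {B, G} is a candidate key.
These are minimal and exhaustive — every other superkey contains one of them.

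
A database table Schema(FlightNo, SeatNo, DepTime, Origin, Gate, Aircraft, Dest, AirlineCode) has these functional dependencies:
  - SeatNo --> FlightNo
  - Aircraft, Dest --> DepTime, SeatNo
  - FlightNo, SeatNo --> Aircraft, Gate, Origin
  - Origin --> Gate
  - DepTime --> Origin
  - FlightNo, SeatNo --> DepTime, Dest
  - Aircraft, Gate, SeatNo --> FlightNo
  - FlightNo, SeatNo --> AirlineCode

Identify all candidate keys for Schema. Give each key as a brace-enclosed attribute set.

{Aircraft, Dest}, {SeatNo}

{SeatNo} is a candidate key since {SeatNo}⁺ = {Aircraft, AirlineCode, DepTime, Dest, FlightNo, Gate, Origin, SeatNo} covers every attribute.
{Aircraft, Dest} is a candidate key since {Aircraft, Dest}⁺ = {Aircraft, AirlineCode, DepTime, Dest, FlightNo, Gate, Origin, SeatNo} covers every attribute.
No proper subset of any of these is a key, and no other minimal superkey exists.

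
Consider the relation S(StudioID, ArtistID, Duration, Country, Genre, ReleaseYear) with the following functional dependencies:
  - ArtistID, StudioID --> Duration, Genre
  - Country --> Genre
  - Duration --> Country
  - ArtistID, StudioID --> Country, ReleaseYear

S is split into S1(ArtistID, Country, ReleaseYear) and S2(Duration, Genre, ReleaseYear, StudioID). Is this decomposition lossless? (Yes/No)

S1 ∩ S2 = {ReleaseYear}; its closure under F is {ReleaseYear}.
The closure covers neither S1 nor S2 entirely; the join is not lossless.

No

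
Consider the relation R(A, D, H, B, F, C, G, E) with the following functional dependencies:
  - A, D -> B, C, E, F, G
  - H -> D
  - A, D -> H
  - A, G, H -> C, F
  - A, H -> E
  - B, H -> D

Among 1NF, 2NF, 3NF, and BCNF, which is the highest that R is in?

3NF

Candidate keys: {A, D}, {A, H}. Prime attributes: {A, D, H}.
For H -> D we have {H}⁺ = {D, H}; {H} is not a superkey, so BCNF fails.
But every attribute on its right side ({D}) is prime, and the same holds for every other non-superkey FD, so 3NF still holds.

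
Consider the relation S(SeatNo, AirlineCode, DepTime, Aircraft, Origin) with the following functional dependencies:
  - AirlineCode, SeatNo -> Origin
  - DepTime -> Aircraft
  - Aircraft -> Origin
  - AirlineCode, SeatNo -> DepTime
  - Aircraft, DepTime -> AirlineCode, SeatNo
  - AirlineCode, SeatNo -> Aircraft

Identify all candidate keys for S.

{DepTime}⁺ = {Aircraft, AirlineCode, DepTime, Origin, SeatNo} — all of the relation — so {DepTime} is a candidate key.
{AirlineCode, SeatNo}⁺ = {Aircraft, AirlineCode, DepTime, Origin, SeatNo} — all of the relation — so {AirlineCode, SeatNo} is a candidate key.
No proper subset of any of these is a key, and no other minimal superkey exists.

{AirlineCode, SeatNo}, {DepTime}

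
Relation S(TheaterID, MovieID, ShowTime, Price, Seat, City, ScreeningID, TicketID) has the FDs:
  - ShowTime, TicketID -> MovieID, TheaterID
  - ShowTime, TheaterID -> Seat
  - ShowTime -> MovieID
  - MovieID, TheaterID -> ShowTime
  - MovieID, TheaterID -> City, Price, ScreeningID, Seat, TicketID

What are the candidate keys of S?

{MovieID, TheaterID}⁺ = {City, MovieID, Price, ScreeningID, Seat, ShowTime, TheaterID, TicketID}, which is every attribute, so {MovieID, TheaterID} is a candidate key.
{ShowTime, TheaterID}⁺ = {City, MovieID, Price, ScreeningID, Seat, ShowTime, TheaterID, TicketID}, which is every attribute, so {ShowTime, TheaterID} is a candidate key.
{ShowTime, TicketID}⁺ = {City, MovieID, Price, ScreeningID, Seat, ShowTime, TheaterID, TicketID}, which is every attribute, so {ShowTime, TicketID} is a candidate key.
These are minimal and exhaustive — every other superkey contains one of them.

{MovieID, TheaterID}, {ShowTime, TheaterID}, {ShowTime, TicketID}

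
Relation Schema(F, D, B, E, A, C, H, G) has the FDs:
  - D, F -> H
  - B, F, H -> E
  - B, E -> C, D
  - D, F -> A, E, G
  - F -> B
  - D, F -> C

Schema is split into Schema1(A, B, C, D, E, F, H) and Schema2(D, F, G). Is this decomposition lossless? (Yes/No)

Schema1 ∩ Schema2 = {D, F}; its closure under F is {A, B, C, D, E, F, G, H}.
This includes all of Schema1, so the common attributes are a superkey of Schema1 — the join is lossless.

Yes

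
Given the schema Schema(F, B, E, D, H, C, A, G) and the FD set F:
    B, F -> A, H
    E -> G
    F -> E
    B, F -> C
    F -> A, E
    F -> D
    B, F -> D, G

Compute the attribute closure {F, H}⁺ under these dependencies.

Start with {F, H}.
F -> E applies; add {E} → now {E, F, H}.
F -> A, E applies; add {A} → now {A, E, F, H}.
F -> D applies; add {D} → now {A, D, E, F, H}.
E -> G applies; add {G} → now {A, D, E, F, G, H}.
No further FD applies.

{A, D, E, F, G, H}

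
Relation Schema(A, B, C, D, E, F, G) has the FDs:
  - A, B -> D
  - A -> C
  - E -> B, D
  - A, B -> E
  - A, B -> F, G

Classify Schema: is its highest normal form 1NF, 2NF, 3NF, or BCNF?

Candidate keys: {A, B}, {A, E}. Prime attributes: {A, B, E}.
A -> C: {A}⁺ = {A, C}, which is not all of the attributes, so the left side is not a superkey — BCNF is violated.
Because {C} is non-prime and the left side of A -> C is not a superkey, the relation is not in 3NF.
Since {A} ⊂ {A, B} and {A}⁺ ⊇ {C} with {C} non-prime, there is a partial dependency; 2NF fails.

1NF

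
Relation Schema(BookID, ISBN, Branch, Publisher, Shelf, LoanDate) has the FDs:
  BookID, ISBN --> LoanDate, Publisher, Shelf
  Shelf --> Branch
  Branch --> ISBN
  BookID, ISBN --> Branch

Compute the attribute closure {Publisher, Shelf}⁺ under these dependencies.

{Branch, ISBN, Publisher, Shelf}

Start with {Publisher, Shelf}.
Shelf --> Branch applies; add {Branch} → now {Branch, Publisher, Shelf}.
Branch --> ISBN applies; add {ISBN} → now {Branch, ISBN, Publisher, Shelf}.
No further FD applies.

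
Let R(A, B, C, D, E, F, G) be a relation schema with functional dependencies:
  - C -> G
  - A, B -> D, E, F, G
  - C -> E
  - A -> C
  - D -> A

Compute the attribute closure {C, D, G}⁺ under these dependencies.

{A, C, D, E, G}

Start with {C, D, G}.
C -> E applies; add {E} → now {C, D, E, G}.
D -> A applies; add {A} → now {A, C, D, E, G}.
No further FD applies.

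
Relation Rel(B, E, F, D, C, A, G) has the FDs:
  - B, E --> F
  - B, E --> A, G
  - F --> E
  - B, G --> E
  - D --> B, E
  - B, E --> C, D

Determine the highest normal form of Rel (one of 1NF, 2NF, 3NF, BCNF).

3NF

Candidate keys: {B, E}, {B, F}, {B, G}, {D}. Prime attributes: {B, D, E, F, G}.
F --> E: {F}⁺ = {E, F}, which is not all of the attributes, so the left side is not a superkey — BCNF is violated.
Since {E} ⊆ prime attributes and every other non-superkey FD also has a prime right side, the schema is in 3NF.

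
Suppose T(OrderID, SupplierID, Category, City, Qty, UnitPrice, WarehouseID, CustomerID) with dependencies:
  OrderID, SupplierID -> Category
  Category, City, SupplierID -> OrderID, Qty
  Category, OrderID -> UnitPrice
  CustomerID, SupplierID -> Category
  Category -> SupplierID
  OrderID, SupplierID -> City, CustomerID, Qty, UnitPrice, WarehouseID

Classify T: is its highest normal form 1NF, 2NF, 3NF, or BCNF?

3NF

Candidate keys: {Category, City}, {Category, OrderID}, {City, CustomerID, SupplierID}, {OrderID, SupplierID}. Prime attributes: {Category, City, CustomerID, OrderID, SupplierID}.
CustomerID, SupplierID -> Category: {CustomerID, SupplierID}⁺ = {Category, CustomerID, SupplierID}, which is not all of the attributes, so the left side is not a superkey — BCNF is violated.
Its right-hand attributes {Category} are all prime, as are those of every other non-superkey FD — the relation is in 3NF.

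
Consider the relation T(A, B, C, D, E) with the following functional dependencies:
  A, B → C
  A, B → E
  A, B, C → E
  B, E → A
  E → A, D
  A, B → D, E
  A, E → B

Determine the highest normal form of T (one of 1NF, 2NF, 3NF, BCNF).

Candidate keys: {A, B}, {E}. Prime attributes: {A, B, E}.
Every FD has a superkey on the left, so the relation is in BCNF.

BCNF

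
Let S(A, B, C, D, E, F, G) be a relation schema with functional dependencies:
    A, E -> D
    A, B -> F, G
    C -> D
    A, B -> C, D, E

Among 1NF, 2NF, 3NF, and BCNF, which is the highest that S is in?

Candidate key: {A, B}. Prime attributes: {A, B}.
A, E -> D breaks BCNF: {A, E}⁺ = {A, D, E}, so {A, E} is not a superkey.
A, E -> D has non-prime {D} on the right and a non-superkey on the left, so 3NF fails.
No proper subset of a key has a non-prime attribute in its closure, so there is no partial dependency; 2NF holds.

2NF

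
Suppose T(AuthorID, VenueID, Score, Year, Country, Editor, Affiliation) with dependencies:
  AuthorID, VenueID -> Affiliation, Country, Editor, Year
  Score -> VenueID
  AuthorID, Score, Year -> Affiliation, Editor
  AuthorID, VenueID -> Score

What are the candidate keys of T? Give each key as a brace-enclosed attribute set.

{AuthorID} never appears on the right of any FD, so every key must include it.
{AuthorID, Score} is a candidate key since {AuthorID, Score}⁺ = {Affiliation, AuthorID, Country, Editor, Score, VenueID, Year} covers every attribute.
{AuthorID, VenueID} is a candidate key since {AuthorID, VenueID}⁺ = {Affiliation, AuthorID, Country, Editor, Score, VenueID, Year} covers every attribute.
Any other superkey properly contains one of these, so there are no further candidate keys.

{AuthorID, Score}, {AuthorID, VenueID}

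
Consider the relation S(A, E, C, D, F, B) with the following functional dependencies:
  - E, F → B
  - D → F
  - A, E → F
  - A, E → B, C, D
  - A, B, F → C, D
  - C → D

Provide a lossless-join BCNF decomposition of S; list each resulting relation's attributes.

{A, C, E}; {B, E, F}; {C, D}; {D, F}

Candidate key of the original relation: {A, E}.
Within {A, B, C, D, E, F}: {E, F}⁺ ∩ {A, B, C, D, E, F} = {B, E, F}, not the whole set, so E, F → B violates BCNF; decompose into {B, E, F} and {A, C, D, E, F}.
{B, E, F} has no BCNF violation.
Within {A, C, D, E, F}: {D}⁺ ∩ {A, C, D, E, F} = {D, F}, not the whole set, so D → F violates BCNF; decompose into {D, F} and {A, C, D, E}.
{D, F} has no BCNF violation.
Within {A, C, D, E}: {C}⁺ ∩ {A, C, D, E} = {C, D}, not the whole set, so C → D violates BCNF; decompose into {C, D} and {A, C, E}.
{C, D} has no BCNF violation.
{A, C, E} has no BCNF violation.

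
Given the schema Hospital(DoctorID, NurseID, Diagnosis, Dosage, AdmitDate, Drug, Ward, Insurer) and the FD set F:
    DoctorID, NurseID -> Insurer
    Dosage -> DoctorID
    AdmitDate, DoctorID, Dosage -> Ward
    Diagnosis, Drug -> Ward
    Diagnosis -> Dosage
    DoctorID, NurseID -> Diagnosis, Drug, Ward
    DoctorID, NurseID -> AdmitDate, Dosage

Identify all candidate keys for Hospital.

No FD produces {NurseID}, so it must be in every candidate key.
Closure of {Diagnosis, NurseID} is {AdmitDate, Diagnosis, DoctorID, Dosage, Drug, Insurer, NurseID, Ward}, the whole schema; {Diagnosis, NurseID} is a candidate key.
Closure of {DoctorID, NurseID} is {AdmitDate, Diagnosis, DoctorID, Dosage, Drug, Insurer, NurseID, Ward}, the whole schema; {DoctorID, NurseID} is a candidate key.
Closure of {Dosage, NurseID} is {AdmitDate, Diagnosis, DoctorID, Dosage, Drug, Insurer, NurseID, Ward}, the whole schema; {Dosage, NurseID} is a candidate key.
Any other superkey properly contains one of these, so there are no further candidate keys.

{Diagnosis, NurseID}, {DoctorID, NurseID}, {Dosage, NurseID}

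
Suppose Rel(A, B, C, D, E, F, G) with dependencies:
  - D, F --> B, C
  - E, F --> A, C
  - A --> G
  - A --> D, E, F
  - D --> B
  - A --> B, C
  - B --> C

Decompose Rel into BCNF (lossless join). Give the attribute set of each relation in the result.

{A, D, E, F, G}; {B, C}; {B, D}

Candidate keys of the original relation: {A}, {E, F}.
Within {A, B, C, D, E, F, G}: {D, F}⁺ ∩ {A, B, C, D, E, F, G} = {B, C, D, F}, not the whole set, so D, F --> B, C violates BCNF; decompose into {B, C, D, F} and {A, D, E, F, G}.
Within {B, C, D, F}: {D}⁺ ∩ {B, C, D, F} = {B, C, D}, not the whole set, so D --> B, C violates BCNF; decompose into {B, C, D} and {D, F}.
Within {B, C, D}: {B}⁺ ∩ {B, C, D} = {B, C}, not the whole set, so B --> C violates BCNF; decompose into {B, C} and {B, D}.
{B, C} is in BCNF.
{B, D} is in BCNF.
{D, F} is in BCNF.
{A, D, E, F, G} is in BCNF.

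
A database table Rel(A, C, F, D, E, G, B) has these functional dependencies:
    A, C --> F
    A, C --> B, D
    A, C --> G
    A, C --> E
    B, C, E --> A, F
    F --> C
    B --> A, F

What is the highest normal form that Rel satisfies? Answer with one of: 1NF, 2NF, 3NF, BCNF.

3NF

Candidate keys: {A, C}, {A, F}, {B}. Prime attributes: {A, B, C, F}.
For F --> C we have {F}⁺ = {C, F}; {F} is not a superkey, so BCNF fails.
But every attribute on its right side ({C}) is prime, and the same holds for every other non-superkey FD, so 3NF still holds.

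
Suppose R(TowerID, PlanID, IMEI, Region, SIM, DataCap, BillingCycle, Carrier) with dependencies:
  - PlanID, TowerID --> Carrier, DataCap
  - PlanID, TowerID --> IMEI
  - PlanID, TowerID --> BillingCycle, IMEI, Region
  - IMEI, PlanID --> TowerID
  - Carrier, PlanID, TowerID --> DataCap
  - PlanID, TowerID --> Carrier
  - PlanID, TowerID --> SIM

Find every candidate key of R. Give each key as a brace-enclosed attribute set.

{IMEI, PlanID}, {PlanID, TowerID}

Attributes never on any right-hand side: {PlanID} — every candidate key must contain it.
{IMEI, PlanID}⁺ = {BillingCycle, Carrier, DataCap, IMEI, PlanID, Region, SIM, TowerID} — all of the relation — so {IMEI, PlanID} is a candidate key.
{PlanID, TowerID}⁺ = {BillingCycle, Carrier, DataCap, IMEI, PlanID, Region, SIM, TowerID} — all of the relation — so {PlanID, TowerID} is a candidate key.
These are minimal and exhaustive — every other superkey contains one of them.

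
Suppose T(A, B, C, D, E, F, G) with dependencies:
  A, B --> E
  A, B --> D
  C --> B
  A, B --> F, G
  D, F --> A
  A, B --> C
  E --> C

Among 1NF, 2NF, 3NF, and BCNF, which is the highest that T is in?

Candidate keys: {A, B}, {A, C}, {A, E}, {B, D, F}, {C, D, F}, {D, E, F}. Prime attributes: {A, B, C, D, E, F}.
C --> B breaks BCNF: {C}⁺ = {B, C}, so {C} is not a superkey.
But every attribute on its right side ({B}) is prime, and the same holds for every other non-superkey FD, so 3NF still holds.

3NF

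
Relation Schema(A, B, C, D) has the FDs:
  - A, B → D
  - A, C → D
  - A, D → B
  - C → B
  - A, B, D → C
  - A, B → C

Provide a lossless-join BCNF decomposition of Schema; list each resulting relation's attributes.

{A, C, D}; {B, C}

Candidate keys of the original relation: {A, B}, {A, C}, {A, D}.
Within {A, B, C, D}: {C}⁺ ∩ {A, B, C, D} = {B, C}, not the whole set, so C → B violates BCNF; decompose into {B, C} and {A, C, D}.
{B, C} has no BCNF violation.
{A, C, D} has no BCNF violation.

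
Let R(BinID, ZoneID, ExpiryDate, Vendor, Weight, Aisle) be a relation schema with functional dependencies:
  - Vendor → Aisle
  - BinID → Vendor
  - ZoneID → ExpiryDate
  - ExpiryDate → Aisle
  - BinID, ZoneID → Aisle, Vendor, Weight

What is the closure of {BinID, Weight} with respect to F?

{Aisle, BinID, Vendor, Weight}

Start with {BinID, Weight}.
BinID → Vendor applies; add {Vendor} → now {BinID, Vendor, Weight}.
Vendor → Aisle applies; add {Aisle} → now {Aisle, BinID, Vendor, Weight}.
No further FD applies.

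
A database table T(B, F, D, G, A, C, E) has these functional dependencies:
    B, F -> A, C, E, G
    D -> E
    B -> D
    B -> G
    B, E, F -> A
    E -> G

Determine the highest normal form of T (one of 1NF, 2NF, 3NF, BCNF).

1NF

Candidate key: {B, F}. Prime attributes: {B, F}.
D -> E breaks BCNF: {D}⁺ = {D, E, G}, so {D} is not a superkey.
Because {E} is non-prime and the left side of D -> E is not a superkey, the relation is not in 3NF.
Since {B} ⊂ {B, F} and {B}⁺ ⊇ {D, E, G} with {D, E, G} non-prime, there is a partial dependency; 2NF fails.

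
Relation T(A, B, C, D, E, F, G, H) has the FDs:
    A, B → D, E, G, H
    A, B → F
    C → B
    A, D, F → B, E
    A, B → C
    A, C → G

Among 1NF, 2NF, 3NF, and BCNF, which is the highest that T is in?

Candidate keys: {A, B}, {A, C}, {A, D, F}. Prime attributes: {A, B, C, D, F}.
For C → B we have {C}⁺ = {B, C}; {C} is not a superkey, so BCNF fails.
But every attribute on its right side ({B}) is prime, and the same holds for every other non-superkey FD, so 3NF still holds.

3NF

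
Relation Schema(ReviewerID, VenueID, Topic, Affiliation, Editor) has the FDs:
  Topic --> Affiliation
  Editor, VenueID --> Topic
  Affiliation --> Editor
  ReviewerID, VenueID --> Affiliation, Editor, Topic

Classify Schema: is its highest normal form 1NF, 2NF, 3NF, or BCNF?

Candidate key: {ReviewerID, VenueID}. Prime attributes: {ReviewerID, VenueID}.
Topic --> Affiliation breaks BCNF: {Topic}⁺ = {Affiliation, Editor, Topic}, so {Topic} is not a superkey.
Topic --> Affiliation determines the non-prime attribute {Affiliation} from a non-superkey — 3NF is violated.
No proper subset of a key has a non-prime attribute in its closure, so there is no partial dependency; 2NF holds.

2NF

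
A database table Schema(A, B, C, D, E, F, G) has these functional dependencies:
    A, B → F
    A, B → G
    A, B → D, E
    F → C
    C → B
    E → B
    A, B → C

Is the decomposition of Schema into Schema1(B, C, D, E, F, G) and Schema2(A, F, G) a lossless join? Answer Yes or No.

Common attributes: {F, G}; their closure is {B, C, F, G}.
The closure covers neither Schema1 nor Schema2 entirely; the join is not lossless.

No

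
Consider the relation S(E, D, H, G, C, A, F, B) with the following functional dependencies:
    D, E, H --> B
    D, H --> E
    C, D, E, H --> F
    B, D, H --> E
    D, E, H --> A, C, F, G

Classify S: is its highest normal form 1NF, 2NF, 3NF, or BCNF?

Candidate key: {D, H}. Prime attributes: {D, H}.
Every FD has a superkey on the left, so the relation is in BCNF.

BCNF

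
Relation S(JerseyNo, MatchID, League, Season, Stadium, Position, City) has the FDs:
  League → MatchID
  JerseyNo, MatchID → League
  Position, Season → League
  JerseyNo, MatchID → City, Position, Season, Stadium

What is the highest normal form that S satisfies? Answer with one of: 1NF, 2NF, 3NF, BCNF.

Candidate keys: {JerseyNo, League}, {JerseyNo, MatchID}, {JerseyNo, Position, Season}. Prime attributes: {JerseyNo, League, MatchID, Position, Season}.
League → MatchID breaks BCNF: {League}⁺ = {League, MatchID}, so {League} is not a superkey.
Since {MatchID} ⊆ prime attributes and every other non-superkey FD also has a prime right side, the schema is in 3NF.

3NF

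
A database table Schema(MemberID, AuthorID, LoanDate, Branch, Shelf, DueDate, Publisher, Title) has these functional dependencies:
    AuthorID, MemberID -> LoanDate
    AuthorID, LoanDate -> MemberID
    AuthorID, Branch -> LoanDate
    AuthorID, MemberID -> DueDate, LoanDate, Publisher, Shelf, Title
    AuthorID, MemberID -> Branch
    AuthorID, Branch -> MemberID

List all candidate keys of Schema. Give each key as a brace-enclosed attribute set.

{AuthorID, Branch}, {AuthorID, LoanDate}, {AuthorID, MemberID}

{AuthorID} never appears on the right of any FD, so every key must include it.
{AuthorID, Branch}⁺ = {AuthorID, Branch, DueDate, LoanDate, MemberID, Publisher, Shelf, Title} — all of the relation — so {AuthorID, Branch} is a candidate key.
{AuthorID, LoanDate}⁺ = {AuthorID, Branch, DueDate, LoanDate, MemberID, Publisher, Shelf, Title} — all of the relation — so {AuthorID, LoanDate} is a candidate key.
{AuthorID, MemberID}⁺ = {AuthorID, Branch, DueDate, LoanDate, MemberID, Publisher, Shelf, Title} — all of the relation — so {AuthorID, MemberID} is a candidate key.
No proper subset of any of these is a key, and no other minimal superkey exists.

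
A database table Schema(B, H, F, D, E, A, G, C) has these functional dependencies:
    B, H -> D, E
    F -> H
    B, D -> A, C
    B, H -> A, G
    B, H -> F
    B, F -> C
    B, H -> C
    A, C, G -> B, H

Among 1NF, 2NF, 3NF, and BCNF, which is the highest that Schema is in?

3NF

Candidate keys: {A, C, G}, {B, D, G}, {B, F}, {B, H}. Prime attributes: {A, B, C, D, F, G, H}.
F -> H breaks BCNF: {F}⁺ = {F, H}, so {F} is not a superkey.
Since {H} ⊆ prime attributes and every other non-superkey FD also has a prime right side, the schema is in 3NF.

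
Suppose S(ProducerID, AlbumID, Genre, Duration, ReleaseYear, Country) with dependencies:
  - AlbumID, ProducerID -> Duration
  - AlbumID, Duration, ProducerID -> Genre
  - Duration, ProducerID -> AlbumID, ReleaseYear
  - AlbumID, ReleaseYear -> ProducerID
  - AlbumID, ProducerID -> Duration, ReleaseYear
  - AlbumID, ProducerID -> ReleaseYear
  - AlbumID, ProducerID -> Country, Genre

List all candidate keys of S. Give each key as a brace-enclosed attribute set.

Closure of {AlbumID, ProducerID} is {AlbumID, Country, Duration, Genre, ProducerID, ReleaseYear}, the whole schema; {AlbumID, ProducerID} is a candidate key.
Closure of {AlbumID, ReleaseYear} is {AlbumID, Country, Duration, Genre, ProducerID, ReleaseYear}, the whole schema; {AlbumID, ReleaseYear} is a candidate key.
Closure of {Duration, ProducerID} is {AlbumID, Country, Duration, Genre, ProducerID, ReleaseYear}, the whole schema; {Duration, ProducerID} is a candidate key.
Any other superkey properly contains one of these, so there are no further candidate keys.

{AlbumID, ProducerID}, {AlbumID, ReleaseYear}, {Duration, ProducerID}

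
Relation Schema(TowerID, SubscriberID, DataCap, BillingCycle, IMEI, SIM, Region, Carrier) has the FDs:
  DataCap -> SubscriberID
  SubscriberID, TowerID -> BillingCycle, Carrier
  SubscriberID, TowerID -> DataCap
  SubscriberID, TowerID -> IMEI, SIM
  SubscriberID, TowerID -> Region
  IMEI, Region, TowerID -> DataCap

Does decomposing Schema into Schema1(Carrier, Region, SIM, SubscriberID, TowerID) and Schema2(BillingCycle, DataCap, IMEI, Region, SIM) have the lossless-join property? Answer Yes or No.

The shared attributes are {Region, SIM} and {Region, SIM}⁺ = {Region, SIM}.
Neither Schema1 nor Schema2 is contained in that closure, so the decomposition is lossy.

No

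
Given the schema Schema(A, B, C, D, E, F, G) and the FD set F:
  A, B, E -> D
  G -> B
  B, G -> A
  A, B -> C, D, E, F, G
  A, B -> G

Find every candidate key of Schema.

{A, B}, {G}

Closure of {G} is {A, B, C, D, E, F, G}, the whole schema; {G} is a candidate key.
Closure of {A, B} is {A, B, C, D, E, F, G}, the whole schema; {A, B} is a candidate key.
These are minimal and exhaustive — every other superkey contains one of them.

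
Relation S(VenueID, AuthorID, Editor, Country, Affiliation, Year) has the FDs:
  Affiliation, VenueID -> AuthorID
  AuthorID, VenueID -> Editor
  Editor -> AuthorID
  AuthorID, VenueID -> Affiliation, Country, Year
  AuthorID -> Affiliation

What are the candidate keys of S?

{Affiliation, VenueID}, {AuthorID, VenueID}, {Editor, VenueID}

No FD produces {VenueID}, so it must be in every candidate key.
{Affiliation, VenueID}⁺ = {Affiliation, AuthorID, Country, Editor, VenueID, Year}, which is every attribute, so {Affiliation, VenueID} is a candidate key.
{AuthorID, VenueID}⁺ = {Affiliation, AuthorID, Country, Editor, VenueID, Year}, which is every attribute, so {AuthorID, VenueID} is a candidate key.
{Editor, VenueID}⁺ = {Affiliation, AuthorID, Country, Editor, VenueID, Year}, which is every attribute, so {Editor, VenueID} is a candidate key.
No proper subset of any of these is a key, and no other minimal superkey exists.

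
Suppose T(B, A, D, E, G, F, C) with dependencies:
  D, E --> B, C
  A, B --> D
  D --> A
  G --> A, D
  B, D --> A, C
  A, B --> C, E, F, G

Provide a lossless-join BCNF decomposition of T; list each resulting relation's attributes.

{A, D}; {B, C, E, F, G}; {D, G}

Candidate keys of the original relation: {A, B}, {B, D}, {B, G}, {D, E}, {E, G}.
Within {A, B, C, D, E, F, G}: {D}⁺ ∩ {A, B, C, D, E, F, G} = {A, D}, not the whole set, so D --> A violates BCNF; decompose into {A, D} and {B, C, D, E, F, G}.
{A, D} is in BCNF.
Within {B, C, D, E, F, G}: {G}⁺ ∩ {B, C, D, E, F, G} = {D, G}, not the whole set, so G --> D violates BCNF; decompose into {D, G} and {B, C, E, F, G}.
{D, G} is in BCNF.
{B, C, E, F, G} is in BCNF.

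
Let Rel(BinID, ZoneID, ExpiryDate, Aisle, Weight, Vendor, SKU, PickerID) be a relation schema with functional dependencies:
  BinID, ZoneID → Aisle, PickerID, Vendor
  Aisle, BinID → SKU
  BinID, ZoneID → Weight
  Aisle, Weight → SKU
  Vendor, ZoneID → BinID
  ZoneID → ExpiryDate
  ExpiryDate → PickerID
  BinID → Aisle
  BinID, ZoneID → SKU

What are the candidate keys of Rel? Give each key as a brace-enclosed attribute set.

{BinID, ZoneID}, {Vendor, ZoneID}

No FD produces {ZoneID}, so it must be in every candidate key.
{BinID, ZoneID}⁺ = {Aisle, BinID, ExpiryDate, PickerID, SKU, Vendor, Weight, ZoneID}, which is every attribute, so {BinID, ZoneID} is a candidate key.
{Vendor, ZoneID}⁺ = {Aisle, BinID, ExpiryDate, PickerID, SKU, Vendor, Weight, ZoneID}, which is every attribute, so {Vendor, ZoneID} is a candidate key.
Any other superkey properly contains one of these, so there are no further candidate keys.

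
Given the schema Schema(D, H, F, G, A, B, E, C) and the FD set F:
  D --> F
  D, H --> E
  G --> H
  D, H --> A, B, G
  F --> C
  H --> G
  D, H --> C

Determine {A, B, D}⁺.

Start with {A, B, D}.
D --> F applies; add {F} → now {A, B, D, F}.
F --> C applies; add {C} → now {A, B, C, D, F}.
No further FD applies.

{A, B, C, D, F}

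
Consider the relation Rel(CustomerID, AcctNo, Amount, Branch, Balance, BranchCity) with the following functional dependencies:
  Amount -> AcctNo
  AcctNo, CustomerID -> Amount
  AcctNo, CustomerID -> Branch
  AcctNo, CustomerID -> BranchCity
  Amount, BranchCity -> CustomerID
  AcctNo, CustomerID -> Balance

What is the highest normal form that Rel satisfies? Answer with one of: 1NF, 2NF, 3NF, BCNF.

3NF

Candidate keys: {AcctNo, CustomerID}, {Amount, BranchCity}, {Amount, CustomerID}. Prime attributes: {AcctNo, Amount, BranchCity, CustomerID}.
Amount -> AcctNo: {Amount}⁺ = {AcctNo, Amount}, which is not all of the attributes, so the left side is not a superkey — BCNF is violated.
But every attribute on its right side ({AcctNo}) is prime, and the same holds for every other non-superkey FD, so 3NF still holds.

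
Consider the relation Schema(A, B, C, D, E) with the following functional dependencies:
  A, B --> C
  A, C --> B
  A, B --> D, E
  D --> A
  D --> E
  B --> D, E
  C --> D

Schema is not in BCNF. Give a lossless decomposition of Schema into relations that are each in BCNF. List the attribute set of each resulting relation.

Candidate keys of the original relation: {B}, {C}.
Within {A, B, C, D, E}: {D}⁺ ∩ {A, B, C, D, E} = {A, D, E}, not the whole set, so D --> A, E violates BCNF; decompose into {A, D, E} and {B, C, D}.
{A, D, E}: every determinant is a superkey — BCNF.
{B, C, D}: every determinant is a superkey — BCNF.

{A, D, E}; {B, C, D}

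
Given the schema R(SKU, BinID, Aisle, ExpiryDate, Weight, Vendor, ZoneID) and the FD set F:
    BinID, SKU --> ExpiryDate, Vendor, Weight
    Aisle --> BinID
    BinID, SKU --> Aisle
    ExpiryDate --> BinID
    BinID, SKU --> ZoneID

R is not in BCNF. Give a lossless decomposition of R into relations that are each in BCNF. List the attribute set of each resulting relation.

{Aisle, BinID}; {Aisle, ExpiryDate, SKU, Vendor, Weight, ZoneID}

Candidate keys of the original relation: {Aisle, SKU}, {BinID, SKU}, {ExpiryDate, SKU}.
In {Aisle, BinID, ExpiryDate, SKU, Vendor, Weight, ZoneID}, {Aisle} is not a superkey ({Aisle}⁺ restricted to this set is {Aisle, BinID}), so split on Aisle --> BinID into {Aisle, BinID} and {Aisle, ExpiryDate, SKU, Vendor, Weight, ZoneID}.
{Aisle, BinID} has no BCNF violation.
{Aisle, ExpiryDate, SKU, Vendor, Weight, ZoneID} has no BCNF violation.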